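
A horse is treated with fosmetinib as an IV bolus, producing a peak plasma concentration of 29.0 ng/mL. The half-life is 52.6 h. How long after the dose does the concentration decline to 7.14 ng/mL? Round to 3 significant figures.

k = ln 2 / 52.6 = 0.01318 h⁻¹
C(t) = C₀ e^(−kt)  ⇒  t = ln(C₀/C) / k
t = ln(29.0/7.14) / 0.01318 = 1.402 / 0.01318 ≈ 106 hours

106 hours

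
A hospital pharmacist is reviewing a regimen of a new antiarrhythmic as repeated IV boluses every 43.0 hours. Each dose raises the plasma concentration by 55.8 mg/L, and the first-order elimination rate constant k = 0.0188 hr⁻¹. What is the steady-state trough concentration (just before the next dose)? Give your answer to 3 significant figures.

44.8 mg/L

Fraction remaining after one interval: e^(−kτ) = e^(−0.01880 × 43.0) = 0.4456
R = 1 / (1 − 0.4456) = 1.804
Css,max = 55.8 × 1.804 = 100.6 mg/L
Css,min = Css,max × e^(−kτ) = 100.6 × 0.4456 ≈ 44.8 mg/L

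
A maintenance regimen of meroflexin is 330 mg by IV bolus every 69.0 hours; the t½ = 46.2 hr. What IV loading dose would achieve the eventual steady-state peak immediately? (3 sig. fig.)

512 mg

k = ln 2 / 46.2 = 0.01500 hr⁻¹
Accumulation ratio R = 1 / (1 − e^(−kτ)) = 1 / (1 − e^(−0.01500×69.0)) = 1 / (1 − 0.3551) = 1.551
Loading dose = maintenance dose × R = 330 × 1.551 ≈ 512 mg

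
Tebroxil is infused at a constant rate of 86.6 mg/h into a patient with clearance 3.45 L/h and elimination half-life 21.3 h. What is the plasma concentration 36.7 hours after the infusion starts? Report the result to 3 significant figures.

Css = rate / CL = 86.6 / 3.45 = 25.10 mg/L
k = ln 2 / 21.3 = 0.03254 h⁻¹
C(t) = Css (1 − e^(−kt)) = 25.10 × (1 − e^(−1.194)) = 25.10 × 0.6971 ≈ 17.5 mg/L

17.5 mg/L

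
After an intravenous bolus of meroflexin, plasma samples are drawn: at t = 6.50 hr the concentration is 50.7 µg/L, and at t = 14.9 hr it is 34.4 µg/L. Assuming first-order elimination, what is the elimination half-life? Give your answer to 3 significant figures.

k = ln(C₁/C₂) / (t₂ − t₁) = ln(50.7/34.4) / (14.9 − 6.50)
  = 0.3879 / 8.400 = 0.04617 hr⁻¹
t½ = ln 2 / k = ln 2 / 0.04617 ≈ 15.0 hours

15.0 hours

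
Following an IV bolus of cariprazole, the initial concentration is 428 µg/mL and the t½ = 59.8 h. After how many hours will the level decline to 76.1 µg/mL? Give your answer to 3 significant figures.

149 hours

k = ln 2 / 59.8 = 0.01159 h⁻¹
C(t) = C₀ e^(−kt)  ⇒  t = ln(C₀/C) / k
t = ln(428/76.1) / 0.01159 = 1.727 / 0.01159 ≈ 149 hours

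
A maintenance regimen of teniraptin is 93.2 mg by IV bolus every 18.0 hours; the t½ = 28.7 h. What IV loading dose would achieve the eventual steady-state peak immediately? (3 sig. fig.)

264 mg

k = ln 2 / 28.7 = 0.02415 h⁻¹
Accumulation ratio R = 1 / (1 − e^(−kτ)) = 1 / (1 − e^(−0.02415×18.0)) = 1 / (1 − 0.6474) = 2.836
Loading dose = maintenance dose × R = 93.2 × 2.836 ≈ 264 mg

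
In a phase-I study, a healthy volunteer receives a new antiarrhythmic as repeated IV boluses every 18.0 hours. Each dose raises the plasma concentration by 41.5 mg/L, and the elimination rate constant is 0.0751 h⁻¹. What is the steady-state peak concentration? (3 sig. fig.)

56.0 mg/L

Fraction remaining after one interval: e^(−kτ) = e^(−0.07510 × 18.0) = 0.2588
R = 1 / (1 − 0.2588) = 1.349
Css,max = 41.5 × 1.349 ≈ 56.0 mg/L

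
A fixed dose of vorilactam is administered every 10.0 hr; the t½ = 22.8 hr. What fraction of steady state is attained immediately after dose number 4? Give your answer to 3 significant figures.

0.704

k = ln 2 / 22.8 = 0.03040 hr⁻¹
f_n = 1 − e^(−nkτ) = 1 − e^(−4 × 0.03040 × 10.0) = 1 − e^(−1.216) = 1 − 0.2964 ≈ 0.704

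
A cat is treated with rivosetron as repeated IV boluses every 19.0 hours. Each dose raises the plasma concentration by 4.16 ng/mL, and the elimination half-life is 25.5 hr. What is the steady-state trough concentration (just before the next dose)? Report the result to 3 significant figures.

k = ln 2 / 25.5 = 0.02718 hr⁻¹
Fraction remaining after one interval: e^(−kτ) = e^(−0.02718 × 19.0) = 0.5966
R = 1 / (1 − 0.5966) = 2.479
Css,max = 4.16 × 2.479 = 10.31 ng/mL
Css,min = Css,max × e^(−kτ) = 10.31 × 0.5966 ≈ 6.15 ng/mL

6.15 ng/mL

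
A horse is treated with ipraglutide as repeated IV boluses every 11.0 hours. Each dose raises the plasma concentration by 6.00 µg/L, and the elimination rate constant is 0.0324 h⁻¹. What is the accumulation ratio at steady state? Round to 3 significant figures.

Fraction remaining after one interval: e^(−kτ) = e^(−0.03240 × 11.0) = 0.7002
R = 1 / (1 − 0.7002) = 1 / 0.2998 ≈ 3.34

3.34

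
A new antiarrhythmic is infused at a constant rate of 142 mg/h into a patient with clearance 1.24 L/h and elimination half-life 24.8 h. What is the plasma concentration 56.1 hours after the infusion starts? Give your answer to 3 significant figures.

Css = rate / CL = 142 / 1.24 = 114.5 µg/mL
k = ln 2 / 24.8 = 0.02795 h⁻¹
C(t) = Css (1 − e^(−kt)) = 114.5 × (1 − e^(−1.568)) = 114.5 × 0.7915 ≈ 90.6 µg/mL

90.6 µg/mL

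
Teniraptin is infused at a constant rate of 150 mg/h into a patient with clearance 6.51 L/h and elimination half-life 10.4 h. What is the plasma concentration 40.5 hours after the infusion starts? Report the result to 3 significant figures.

Css = rate / CL = 150 / 6.51 = 23.04 µg/mL
k = ln 2 / 10.4 = 0.06665 h⁻¹
C(t) = Css (1 − e^(−kt)) = 23.04 × (1 − e^(−2.699)) = 23.04 × 0.9327 ≈ 21.5 µg/mL

21.5 µg/mL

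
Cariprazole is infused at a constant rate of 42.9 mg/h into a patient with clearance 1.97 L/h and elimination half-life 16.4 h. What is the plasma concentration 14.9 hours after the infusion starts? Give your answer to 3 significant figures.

10.2 mg/L

Css = rate / CL = 42.9 / 1.97 = 21.78 mg/L
k = ln 2 / 16.4 = 0.04227 h⁻¹
C(t) = Css (1 − e^(−kt)) = 21.78 × (1 − e^(−0.6297)) = 21.78 × 0.4673 ≈ 10.2 mg/L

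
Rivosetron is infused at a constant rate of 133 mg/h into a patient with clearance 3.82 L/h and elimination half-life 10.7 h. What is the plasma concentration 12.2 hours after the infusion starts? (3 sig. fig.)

19.0 mg/L

Css = rate / CL = 133 / 3.82 = 34.82 mg/L
k = ln 2 / 10.7 = 0.06478 h⁻¹
C(t) = Css (1 − e^(−kt)) = 34.82 × (1 − e^(−0.7903)) = 34.82 × 0.5463 ≈ 19.0 mg/L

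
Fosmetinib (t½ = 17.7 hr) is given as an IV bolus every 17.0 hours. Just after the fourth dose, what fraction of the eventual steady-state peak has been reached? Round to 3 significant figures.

k = ln 2 / 17.7 = 0.03916 hr⁻¹
f_n = 1 − e^(−nkτ) = 1 − e^(−4 × 0.03916 × 17.0) = 1 − e^(−2.663) = 1 − 0.06974 ≈ 0.930

0.930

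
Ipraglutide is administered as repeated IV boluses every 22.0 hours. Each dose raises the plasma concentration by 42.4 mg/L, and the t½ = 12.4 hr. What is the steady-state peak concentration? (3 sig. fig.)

59.9 mg/L

k = ln 2 / 12.4 = 0.05590 hr⁻¹
Fraction remaining after one interval: e^(−kτ) = e^(−0.05590 × 22.0) = 0.2924
R = 1 / (1 − 0.2924) = 1.413
Css,max = 42.4 × 1.413 ≈ 59.9 mg/L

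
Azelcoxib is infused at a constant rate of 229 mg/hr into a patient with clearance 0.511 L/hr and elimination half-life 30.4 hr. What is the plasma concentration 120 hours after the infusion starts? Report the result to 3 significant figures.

Css = rate / CL = 229 / 0.511 = 448.1 mg/L
k = ln 2 / 30.4 = 0.02280 hr⁻¹
C(t) = Css (1 − e^(−kt)) = 448.1 × (1 − e^(−2.736)) = 448.1 × 0.9352 ≈ 419 mg/L

419 mg/L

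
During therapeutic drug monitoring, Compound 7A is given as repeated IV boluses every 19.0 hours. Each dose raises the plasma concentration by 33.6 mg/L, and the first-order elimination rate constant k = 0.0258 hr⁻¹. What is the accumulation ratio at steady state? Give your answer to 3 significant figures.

2.58

Fraction remaining after one interval: e^(−kτ) = e^(−0.02580 × 19.0) = 0.6125
R = 1 / (1 − 0.6125) = 1 / 0.3875 ≈ 2.58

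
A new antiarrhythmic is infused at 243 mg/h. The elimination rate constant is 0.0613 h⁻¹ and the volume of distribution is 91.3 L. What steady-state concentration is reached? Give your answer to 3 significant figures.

CL = k · V = 0.0613 × 91.3 = 5.597 L/h
Css = rate / CL = 243 / 5.597 ≈ 43.4 µg/mL

43.4 µg/mL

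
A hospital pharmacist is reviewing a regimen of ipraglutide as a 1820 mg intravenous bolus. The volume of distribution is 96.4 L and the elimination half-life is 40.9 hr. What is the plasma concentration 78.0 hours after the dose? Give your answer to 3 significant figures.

C₀ = dose / V = 1820 / 96.4 = 18.88 µg/mL
k = ln 2 / 40.9 = 0.01695 hr⁻¹
C(t) = C₀ e^(−kt) = 18.88 × e^(−0.01695 × 78.0) = 18.88 × e^(−1.322) = 18.88 × 0.2666 ≈ 5.03 µg/mL

5.03 µg/mL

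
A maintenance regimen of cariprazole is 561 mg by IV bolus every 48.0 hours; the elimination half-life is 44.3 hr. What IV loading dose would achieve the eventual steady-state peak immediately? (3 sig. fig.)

1060 mg

k = ln 2 / 44.3 = 0.01565 hr⁻¹
Accumulation ratio R = 1 / (1 − e^(−kτ)) = 1 / (1 − e^(−0.01565×48.0)) = 1 / (1 − 0.4719) = 1.893
Loading dose = maintenance dose × R = 561 × 1.893 ≈ 1060 mg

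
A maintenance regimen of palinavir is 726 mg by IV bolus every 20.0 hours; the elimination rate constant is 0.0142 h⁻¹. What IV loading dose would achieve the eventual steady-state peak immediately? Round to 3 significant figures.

2940 mg

Accumulation ratio R = 1 / (1 − e^(−kτ)) = 1 / (1 − e^(−0.01420×20.0)) = 1 / (1 − 0.7528) = 4.045
Loading dose = maintenance dose × R = 726 × 4.045 ≈ 2940 mg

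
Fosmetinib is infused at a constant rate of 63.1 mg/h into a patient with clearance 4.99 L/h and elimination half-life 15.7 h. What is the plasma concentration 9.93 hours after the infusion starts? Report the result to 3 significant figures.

Css = rate / CL = 63.1 / 4.99 = 12.65 mg/L
k = ln 2 / 15.7 = 0.04415 h⁻¹
C(t) = Css (1 − e^(−kt)) = 12.65 × (1 − e^(−0.4384)) = 12.65 × 0.3549 ≈ 4.49 mg/L

4.49 mg/L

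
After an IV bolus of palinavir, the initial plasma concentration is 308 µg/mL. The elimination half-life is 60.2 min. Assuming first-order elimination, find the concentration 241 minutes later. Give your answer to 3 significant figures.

19.2 µg/mL

k = ln 2 / 60.2 = 0.01151 min⁻¹
C(t) = C₀ e^(−kt) = 308 × e^(−0.01151 × 241) = 308 × e^(−2.775) = 308 × 0.06236 ≈ 19.2 µg/mL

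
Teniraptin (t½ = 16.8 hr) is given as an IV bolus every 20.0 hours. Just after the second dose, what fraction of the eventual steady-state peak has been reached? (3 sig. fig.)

k = ln 2 / 16.8 = 0.04126 hr⁻¹
f_n = 1 − e^(−nkτ) = 1 − e^(−2 × 0.04126 × 20.0) = 1 − e^(−1.650) = 1 − 0.1920 ≈ 0.808

0.808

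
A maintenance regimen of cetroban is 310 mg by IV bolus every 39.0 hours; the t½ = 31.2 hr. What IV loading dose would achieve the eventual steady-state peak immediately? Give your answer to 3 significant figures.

k = ln 2 / 31.2 = 0.02222 hr⁻¹
Accumulation ratio R = 1 / (1 − e^(−kτ)) = 1 / (1 − e^(−0.02222×39.0)) = 1 / (1 − 0.4204) = 1.725
Loading dose = maintenance dose × R = 310 × 1.725 ≈ 535 mg

535 mg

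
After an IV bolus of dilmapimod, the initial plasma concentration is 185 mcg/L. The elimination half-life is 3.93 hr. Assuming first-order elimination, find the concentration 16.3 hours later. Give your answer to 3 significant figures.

10.4 mcg/L

k = ln 2 / 3.93 = 0.1764 hr⁻¹
16.3 hr is 4.148 half-lives, so C = 185 × (1/2)^4.148 = 185 × 0.05642 ≈ 10.4 mcg/L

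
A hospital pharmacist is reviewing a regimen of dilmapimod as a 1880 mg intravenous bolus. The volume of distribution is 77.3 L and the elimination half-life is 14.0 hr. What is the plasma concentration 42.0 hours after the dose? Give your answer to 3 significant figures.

3.04 µg/mL

C₀ = dose / V = 1880 / 77.3 = 24.32 µg/mL
k = ln 2 / 14.0 = 0.04951 hr⁻¹
C(t) = C₀ e^(−kt) = 24.32 × e^(−0.04951 × 42.0) = 24.32 × e^(−2.079) = 24.32 × 0.1250 ≈ 3.04 µg/mL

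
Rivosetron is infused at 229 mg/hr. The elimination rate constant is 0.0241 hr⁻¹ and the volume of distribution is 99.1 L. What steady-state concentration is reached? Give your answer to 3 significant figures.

CL = k · V = 0.0241 × 99.1 = 2.388 L/hr
Css = rate / CL = 229 / 2.388 ≈ 95.9 µg/mL

95.9 µg/mL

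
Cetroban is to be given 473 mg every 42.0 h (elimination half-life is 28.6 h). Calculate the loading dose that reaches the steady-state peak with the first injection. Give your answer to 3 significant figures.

k = ln 2 / 28.6 = 0.02424 h⁻¹
Accumulation ratio R = 1 / (1 − e^(−kτ)) = 1 / (1 − e^(−0.02424×42.0)) = 1 / (1 − 0.3613) = 1.566
Loading dose = maintenance dose × R = 473 × 1.566 ≈ 741 mg

741 mg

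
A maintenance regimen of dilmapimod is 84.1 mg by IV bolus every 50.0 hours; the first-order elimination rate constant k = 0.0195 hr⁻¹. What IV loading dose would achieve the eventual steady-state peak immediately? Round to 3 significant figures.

135 mg

Accumulation ratio R = 1 / (1 − e^(−kτ)) = 1 / (1 − e^(−0.01950×50.0)) = 1 / (1 − 0.3772) = 1.606
Loading dose = maintenance dose × R = 84.1 × 1.606 ≈ 135 mg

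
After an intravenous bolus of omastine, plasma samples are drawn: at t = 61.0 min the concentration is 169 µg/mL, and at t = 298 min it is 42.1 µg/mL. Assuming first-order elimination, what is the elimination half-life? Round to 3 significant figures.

k = ln(C₁/C₂) / (t₂ − t₁) = ln(169/42.1) / (298 − 61.0)
  = 1.390 / 237.0 = 0.005864 min⁻¹
t½ = ln 2 / k = ln 2 / 0.005864 ≈ 118 minutes

118 minutes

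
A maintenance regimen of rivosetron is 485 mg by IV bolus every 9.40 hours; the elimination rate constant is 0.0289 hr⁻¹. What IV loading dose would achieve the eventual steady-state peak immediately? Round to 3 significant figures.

2040 mg

Accumulation ratio R = 1 / (1 − e^(−kτ)) = 1 / (1 − e^(−0.02890×9.40)) = 1 / (1 − 0.7621) = 4.204
Loading dose = maintenance dose × R = 485 × 4.204 ≈ 2040 mg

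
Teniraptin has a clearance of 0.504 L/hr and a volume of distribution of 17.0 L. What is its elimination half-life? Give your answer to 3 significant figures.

k = CL / V = 0.504 / 17.0 = 0.02965 hr⁻¹
t½ = ln 2 / k = ln 2 / 0.02965 ≈ 23.4 hours

23.4 hours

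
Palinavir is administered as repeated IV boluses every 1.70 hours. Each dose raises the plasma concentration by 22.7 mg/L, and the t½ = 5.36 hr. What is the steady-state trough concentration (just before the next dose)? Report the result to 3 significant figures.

92.3 mg/L

k = ln 2 / 5.36 = 0.1293 hr⁻¹
Fraction remaining after one interval: e^(−kτ) = e^(−0.1293 × 1.70) = 0.8026
R = 1 / (1 − 0.8026) = 5.067
Css,max = 22.7 × 5.067 = 115.0 mg/L
Css,min = Css,max × e^(−kτ) = 115.0 × 0.8026 ≈ 92.3 mg/L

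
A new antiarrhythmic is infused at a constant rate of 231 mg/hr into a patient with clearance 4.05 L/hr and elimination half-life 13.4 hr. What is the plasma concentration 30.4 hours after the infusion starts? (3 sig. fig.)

45.2 mg/L

Css = rate / CL = 231 / 4.05 = 57.04 mg/L
k = ln 2 / 13.4 = 0.05173 hr⁻¹
C(t) = Css (1 − e^(−kt)) = 57.04 × (1 − e^(−1.573)) = 57.04 × 0.7925 ≈ 45.2 mg/L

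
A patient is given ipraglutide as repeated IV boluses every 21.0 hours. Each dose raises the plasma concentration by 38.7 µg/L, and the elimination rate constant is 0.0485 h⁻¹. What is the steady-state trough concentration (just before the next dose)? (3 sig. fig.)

Fraction remaining after one interval: e^(−kτ) = e^(−0.04850 × 21.0) = 0.3611
R = 1 / (1 − 0.3611) = 1.565
Css,max = 38.7 × 1.565 = 60.58 µg/L
Css,min = Css,max × e^(−kτ) = 60.58 × 0.3611 ≈ 21.9 µg/L

21.9 µg/L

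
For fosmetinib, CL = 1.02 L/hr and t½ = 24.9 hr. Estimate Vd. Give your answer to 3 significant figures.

k = ln 2 / t½ = ln 2 / 24.9 = 0.02784 hr⁻¹
V = CL / k = 1.02 / 0.02784 ≈ 36.6 L

36.6 L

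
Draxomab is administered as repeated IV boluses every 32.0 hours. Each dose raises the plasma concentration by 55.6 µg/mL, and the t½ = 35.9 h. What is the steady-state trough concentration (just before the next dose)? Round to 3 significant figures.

65.0 µg/mL

k = ln 2 / 35.9 = 0.01931 h⁻¹
Fraction remaining after one interval: e^(−kτ) = e^(−0.01931 × 32.0) = 0.5391
R = 1 / (1 − 0.5391) = 2.170
Css,max = 55.6 × 2.170 = 120.6 µg/mL
Css,min = Css,max × e^(−kτ) = 120.6 × 0.5391 ≈ 65.0 µg/mL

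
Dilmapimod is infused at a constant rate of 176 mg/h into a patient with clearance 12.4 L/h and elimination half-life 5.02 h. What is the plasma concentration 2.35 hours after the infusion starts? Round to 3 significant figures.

Css = rate / CL = 176 / 12.4 = 14.19 mg/L
k = ln 2 / 5.02 = 0.1381 h⁻¹
C(t) = Css (1 − e^(−kt)) = 14.19 × (1 − e^(−0.3245)) = 14.19 × 0.2771 ≈ 3.93 mg/L

3.93 mg/L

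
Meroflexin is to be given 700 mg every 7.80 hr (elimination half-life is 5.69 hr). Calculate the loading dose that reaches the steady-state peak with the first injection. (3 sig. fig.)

1140 mg

k = ln 2 / 5.69 = 0.1218 hr⁻¹
Accumulation ratio R = 1 / (1 − e^(−kτ)) = 1 / (1 − e^(−0.1218×7.80)) = 1 / (1 − 0.3867) = 1.630
Loading dose = maintenance dose × R = 700 × 1.630 ≈ 1140 mg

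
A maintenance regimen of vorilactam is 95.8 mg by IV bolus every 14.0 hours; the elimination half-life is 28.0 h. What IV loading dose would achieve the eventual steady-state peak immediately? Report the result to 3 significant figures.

k = ln 2 / 28.0 = 0.02476 h⁻¹
Accumulation ratio R = 1 / (1 − e^(−kτ)) = 1 / (1 − e^(−0.02476×14.0)) = 1 / (1 − 0.7071) = 3.414
Loading dose = maintenance dose × R = 95.8 × 3.414 ≈ 327 mg

327 mg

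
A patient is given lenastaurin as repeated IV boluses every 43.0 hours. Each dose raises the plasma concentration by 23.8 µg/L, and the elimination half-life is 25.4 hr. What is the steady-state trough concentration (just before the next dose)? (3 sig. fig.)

k = ln 2 / 25.4 = 0.02729 hr⁻¹
Fraction remaining after one interval: e^(−kτ) = e^(−0.02729 × 43.0) = 0.3093
R = 1 / (1 − 0.3093) = 1.448
Css,max = 23.8 × 1.448 = 34.46 µg/L
Css,min = Css,max × e^(−kτ) = 34.46 × 0.3093 ≈ 10.7 µg/L

10.7 µg/L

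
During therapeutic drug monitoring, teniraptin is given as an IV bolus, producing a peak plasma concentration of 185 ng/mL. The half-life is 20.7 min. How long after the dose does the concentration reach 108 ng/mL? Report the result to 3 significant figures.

k = ln 2 / 20.7 = 0.03349 min⁻¹
C(t) = C₀ e^(−kt)  ⇒  t = ln(C₀/C) / k
t = ln(185/108) / 0.03349 = 0.5382 / 0.03349 ≈ 16.1 minutes

16.1 minutes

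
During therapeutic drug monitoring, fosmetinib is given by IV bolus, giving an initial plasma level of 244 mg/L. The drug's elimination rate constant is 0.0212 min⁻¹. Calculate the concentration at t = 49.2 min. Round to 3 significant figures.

86.0 mg/L

C(t) = C₀ e^(−kt) = 244 × e^(−0.02120 × 49.2) = 244 × e^(−1.043) = 244 × 0.3524 ≈ 86.0 mg/L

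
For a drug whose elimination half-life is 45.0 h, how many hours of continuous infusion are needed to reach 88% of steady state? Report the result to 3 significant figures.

k = ln 2 / 45.0 = 0.01540 h⁻¹
f = 1 − e^(−kt)  ⇒  t = −ln(1 − f) / k
t = −ln(1 − 0.88) / 0.01540 = 2.120 / 0.01540 ≈ 138 hours

138 hours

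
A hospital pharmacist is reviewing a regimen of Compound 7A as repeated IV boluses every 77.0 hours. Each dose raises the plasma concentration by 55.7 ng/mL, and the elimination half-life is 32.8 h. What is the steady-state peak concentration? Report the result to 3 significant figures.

k = ln 2 / 32.8 = 0.02113 h⁻¹
Fraction remaining after one interval: e^(−kτ) = e^(−0.02113 × 77.0) = 0.1965
R = 1 / (1 − 0.1965) = 1.245
Css,max = 55.7 × 1.245 ≈ 69.3 ng/mL

69.3 ng/mL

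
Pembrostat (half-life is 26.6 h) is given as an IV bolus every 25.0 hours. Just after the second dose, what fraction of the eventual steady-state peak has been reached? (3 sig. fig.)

k = ln 2 / 26.6 = 0.02606 h⁻¹
f_n = 1 − e^(−nkτ) = 1 − e^(−2 × 0.02606 × 25.0) = 1 − e^(−1.303) = 1 − 0.2717 ≈ 0.728

0.728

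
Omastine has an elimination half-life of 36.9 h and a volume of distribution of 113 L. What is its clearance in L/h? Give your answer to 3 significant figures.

2.12 L/h

k = ln 2 / t½ = ln 2 / 36.9 = 0.01878 h⁻¹
CL = k · V = 0.01878 × 113 ≈ 2.12 L/h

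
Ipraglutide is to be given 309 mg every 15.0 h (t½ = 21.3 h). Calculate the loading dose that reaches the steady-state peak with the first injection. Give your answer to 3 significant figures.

800 mg

k = ln 2 / 21.3 = 0.03254 h⁻¹
Accumulation ratio R = 1 / (1 − e^(−kτ)) = 1 / (1 − e^(−0.03254×15.0)) = 1 / (1 − 0.6138) = 2.589
Loading dose = maintenance dose × R = 309 × 2.589 ≈ 800 mg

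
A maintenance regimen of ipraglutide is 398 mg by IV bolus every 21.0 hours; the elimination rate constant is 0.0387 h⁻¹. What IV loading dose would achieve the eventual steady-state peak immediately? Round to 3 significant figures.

715 mg

Accumulation ratio R = 1 / (1 − e^(−kτ)) = 1 / (1 − e^(−0.03870×21.0)) = 1 / (1 − 0.4437) = 1.797
Loading dose = maintenance dose × R = 398 × 1.797 ≈ 715 mg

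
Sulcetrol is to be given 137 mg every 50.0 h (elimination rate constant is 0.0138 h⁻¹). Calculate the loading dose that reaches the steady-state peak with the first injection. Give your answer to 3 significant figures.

275 mg

Accumulation ratio R = 1 / (1 − e^(−kτ)) = 1 / (1 − e^(−0.01380×50.0)) = 1 / (1 − 0.5016) = 2.006
Loading dose = maintenance dose × R = 137 × 2.006 ≈ 275 mg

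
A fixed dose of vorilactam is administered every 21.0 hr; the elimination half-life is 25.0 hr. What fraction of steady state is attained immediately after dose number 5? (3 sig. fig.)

k = ln 2 / 25.0 = 0.02773 hr⁻¹
f_n = 1 − e^(−nkτ) = 1 − e^(−5 × 0.02773 × 21.0) = 1 − e^(−2.911) = 1 − 0.05441 ≈ 0.946

0.946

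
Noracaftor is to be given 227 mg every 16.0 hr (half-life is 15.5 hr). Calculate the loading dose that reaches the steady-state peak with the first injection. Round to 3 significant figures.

444 mg

k = ln 2 / 15.5 = 0.04472 hr⁻¹
Accumulation ratio R = 1 / (1 − e^(−kτ)) = 1 / (1 − e^(−0.04472×16.0)) = 1 / (1 − 0.4889) = 1.957
Loading dose = maintenance dose × R = 227 × 1.957 ≈ 444 mg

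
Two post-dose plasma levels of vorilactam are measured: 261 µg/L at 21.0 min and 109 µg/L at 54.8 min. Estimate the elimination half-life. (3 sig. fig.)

26.8 minutes

k = ln(C₁/C₂) / (t₂ − t₁) = ln(261/109) / (54.8 − 21.0)
  = 0.8732 / 33.80 = 0.02583 min⁻¹
t½ = ln 2 / k = ln 2 / 0.02583 ≈ 26.8 minutes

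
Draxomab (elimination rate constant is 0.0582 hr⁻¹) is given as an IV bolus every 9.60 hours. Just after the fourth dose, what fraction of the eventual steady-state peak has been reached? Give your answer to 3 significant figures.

0.893

f_n = 1 − e^(−nkτ) = 1 − e^(−4 × 0.05820 × 9.60) = 1 − e^(−2.235) = 1 − 0.1070 ≈ 0.893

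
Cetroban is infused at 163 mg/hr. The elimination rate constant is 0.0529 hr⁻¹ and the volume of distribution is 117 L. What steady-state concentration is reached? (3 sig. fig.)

26.3 µg/mL

CL = k · V = 0.0529 × 117 = 6.189 L/hr
Css = rate / CL = 163 / 6.189 ≈ 26.3 µg/mL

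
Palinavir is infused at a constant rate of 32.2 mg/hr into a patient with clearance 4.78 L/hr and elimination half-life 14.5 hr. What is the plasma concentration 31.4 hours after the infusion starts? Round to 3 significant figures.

Css = rate / CL = 32.2 / 4.78 = 6.736 µg/mL
k = ln 2 / 14.5 = 0.04780 hr⁻¹
C(t) = Css (1 − e^(−kt)) = 6.736 × (1 − e^(−1.501)) = 6.736 × 0.7771 ≈ 5.23 µg/mL

5.23 µg/mL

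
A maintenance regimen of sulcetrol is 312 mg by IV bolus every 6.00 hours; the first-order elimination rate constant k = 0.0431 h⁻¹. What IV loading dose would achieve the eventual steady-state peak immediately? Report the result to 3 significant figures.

1370 mg

Accumulation ratio R = 1 / (1 − e^(−kτ)) = 1 / (1 − e^(−0.04310×6.00)) = 1 / (1 − 0.7721) = 4.389
Loading dose = maintenance dose × R = 312 × 4.389 ≈ 1370 mg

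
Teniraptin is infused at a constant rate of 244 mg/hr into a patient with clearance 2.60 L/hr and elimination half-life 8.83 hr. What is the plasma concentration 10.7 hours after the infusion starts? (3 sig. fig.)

Css = rate / CL = 244 / 2.60 = 93.85 mg/L
k = ln 2 / 8.83 = 0.07850 hr⁻¹
C(t) = Css (1 − e^(−kt)) = 93.85 × (1 − e^(−0.8399)) = 93.85 × 0.5683 ≈ 53.3 mg/L

53.3 mg/L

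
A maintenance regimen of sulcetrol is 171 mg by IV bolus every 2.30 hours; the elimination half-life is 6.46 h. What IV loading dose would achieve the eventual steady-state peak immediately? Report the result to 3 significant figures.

782 mg

k = ln 2 / 6.46 = 0.1073 h⁻¹
Accumulation ratio R = 1 / (1 − e^(−kτ)) = 1 / (1 − e^(−0.1073×2.30)) = 1 / (1 − 0.7813) = 4.573
Loading dose = maintenance dose × R = 171 × 4.573 ≈ 782 mg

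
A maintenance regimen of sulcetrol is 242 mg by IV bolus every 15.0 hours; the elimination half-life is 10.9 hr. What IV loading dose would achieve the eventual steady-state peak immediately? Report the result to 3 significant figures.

394 mg

k = ln 2 / 10.9 = 0.06359 hr⁻¹
Accumulation ratio R = 1 / (1 − e^(−kτ)) = 1 / (1 − e^(−0.06359×15.0)) = 1 / (1 − 0.3852) = 1.627
Loading dose = maintenance dose × R = 242 × 1.627 ≈ 394 mg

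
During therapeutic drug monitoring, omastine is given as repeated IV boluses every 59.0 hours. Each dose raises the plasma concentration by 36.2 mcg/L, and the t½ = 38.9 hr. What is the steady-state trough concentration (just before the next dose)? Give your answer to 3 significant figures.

19.4 mcg/L

k = ln 2 / 38.9 = 0.01782 hr⁻¹
Fraction remaining after one interval: e^(−kτ) = e^(−0.01782 × 59.0) = 0.3495
R = 1 / (1 − 0.3495) = 1.537
Css,max = 36.2 × 1.537 = 55.65 mcg/L
Css,min = Css,max × e^(−kτ) = 55.65 × 0.3495 ≈ 19.4 mcg/L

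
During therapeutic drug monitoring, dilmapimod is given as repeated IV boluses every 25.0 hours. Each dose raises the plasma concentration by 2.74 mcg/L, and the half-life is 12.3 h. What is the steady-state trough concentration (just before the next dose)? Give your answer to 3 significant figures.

0.886 mcg/L

k = ln 2 / 12.3 = 0.05635 h⁻¹
Fraction remaining after one interval: e^(−kτ) = e^(−0.05635 × 25.0) = 0.2444
R = 1 / (1 − 0.2444) = 1.324
Css,max = 2.74 × 1.324 = 3.626 mcg/L
Css,min = Css,max × e^(−kτ) = 3.626 × 0.2444 ≈ 0.886 mcg/L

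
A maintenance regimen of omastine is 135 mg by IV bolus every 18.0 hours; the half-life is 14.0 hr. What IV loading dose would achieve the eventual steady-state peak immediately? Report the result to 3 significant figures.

k = ln 2 / 14.0 = 0.04951 hr⁻¹
Accumulation ratio R = 1 / (1 − e^(−kτ)) = 1 / (1 − e^(−0.04951×18.0)) = 1 / (1 − 0.4102) = 1.695
Loading dose = maintenance dose × R = 135 × 1.695 ≈ 229 mg

229 mg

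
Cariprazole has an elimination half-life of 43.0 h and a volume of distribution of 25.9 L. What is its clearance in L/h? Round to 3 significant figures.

0.418 L/h

k = ln 2 / t½ = ln 2 / 43.0 = 0.01612 h⁻¹
CL = k · V = 0.01612 × 25.9 ≈ 0.418 L/h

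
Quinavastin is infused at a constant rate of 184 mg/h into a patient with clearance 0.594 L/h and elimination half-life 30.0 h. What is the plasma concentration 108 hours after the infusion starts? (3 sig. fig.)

Css = rate / CL = 184 / 0.594 = 309.8 mg/L
k = ln 2 / 30.0 = 0.02310 h⁻¹
C(t) = Css (1 − e^(−kt)) = 309.8 × (1 − e^(−2.495)) = 309.8 × 0.9175 ≈ 284 mg/L

284 mg/L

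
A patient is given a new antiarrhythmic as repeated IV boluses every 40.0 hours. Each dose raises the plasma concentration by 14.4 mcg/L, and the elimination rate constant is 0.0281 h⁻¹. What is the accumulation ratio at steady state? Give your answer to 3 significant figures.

1.48

Fraction remaining after one interval: e^(−kτ) = e^(−0.02810 × 40.0) = 0.3250
R = 1 / (1 − 0.3250) = 1 / 0.6750 ≈ 1.48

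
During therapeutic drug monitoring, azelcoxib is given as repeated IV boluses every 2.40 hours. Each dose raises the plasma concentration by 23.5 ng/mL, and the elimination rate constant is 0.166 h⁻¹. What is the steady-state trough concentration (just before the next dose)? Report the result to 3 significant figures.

48.0 ng/mL

Fraction remaining after one interval: e^(−kτ) = e^(−0.1660 × 2.40) = 0.6714
R = 1 / (1 − 0.6714) = 3.043
Css,max = 23.5 × 3.043 = 71.51 ng/mL
Css,min = Css,max × e^(−kτ) = 71.51 × 0.6714 ≈ 48.0 ng/mL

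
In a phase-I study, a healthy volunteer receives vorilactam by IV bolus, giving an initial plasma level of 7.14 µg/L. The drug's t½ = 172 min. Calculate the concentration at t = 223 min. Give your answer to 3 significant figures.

2.91 µg/L

k = ln 2 / 172 = 0.004030 min⁻¹
C(t) = C₀ e^(−kt) = 7.14 × e^(−0.004030 × 223) = 7.14 × e^(−0.8987) = 7.14 × 0.4071 ≈ 2.91 µg/L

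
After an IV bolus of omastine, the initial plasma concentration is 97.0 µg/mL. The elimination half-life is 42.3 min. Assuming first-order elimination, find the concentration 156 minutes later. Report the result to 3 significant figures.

7.53 µg/mL

k = ln 2 / 42.3 = 0.01639 min⁻¹
156 min is 3.688 half-lives, so C = 97.0 × (1/2)^3.688 = 97.0 × 0.07759 ≈ 7.53 µg/mL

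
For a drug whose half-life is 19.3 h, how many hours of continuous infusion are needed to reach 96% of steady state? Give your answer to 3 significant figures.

k = ln 2 / 19.3 = 0.03591 h⁻¹
f = 1 − e^(−kt)  ⇒  t = −ln(1 − f) / k
t = −ln(1 − 0.96) / 0.03591 = 3.219 / 0.03591 ≈ 89.6 hours

89.6 hours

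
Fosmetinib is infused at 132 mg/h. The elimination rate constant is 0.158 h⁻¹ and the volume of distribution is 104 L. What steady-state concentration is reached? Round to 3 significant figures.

8.03 mg/L

CL = k · V = 0.158 × 104 = 16.43 L/h
Css = rate / CL = 132 / 16.43 ≈ 8.03 mg/L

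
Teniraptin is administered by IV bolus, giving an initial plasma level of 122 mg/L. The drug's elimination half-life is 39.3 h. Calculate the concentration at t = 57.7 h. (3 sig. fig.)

44.1 mg/L

k = ln 2 / 39.3 = 0.01764 h⁻¹
C(t) = C₀ e^(−kt) = 122 × e^(−0.01764 × 57.7) = 122 × e^(−1.018) = 122 × 0.3614 ≈ 44.1 mg/L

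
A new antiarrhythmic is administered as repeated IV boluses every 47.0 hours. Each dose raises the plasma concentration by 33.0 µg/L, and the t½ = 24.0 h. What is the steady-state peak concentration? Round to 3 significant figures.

44.4 µg/L

k = ln 2 / 24.0 = 0.02888 h⁻¹
Fraction remaining after one interval: e^(−kτ) = e^(−0.02888 × 47.0) = 0.2573
R = 1 / (1 − 0.2573) = 1.346
Css,max = 33.0 × 1.346 ≈ 44.4 µg/L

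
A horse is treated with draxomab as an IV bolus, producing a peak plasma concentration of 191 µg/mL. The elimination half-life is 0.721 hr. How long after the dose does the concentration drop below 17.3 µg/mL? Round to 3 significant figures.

2.50 hours

k = ln 2 / 0.721 = 0.9614 hr⁻¹
C(t) = C₀ e^(−kt)  ⇒  t = ln(C₀/C) / k
t = ln(191/17.3) / 0.9614 = 2.402 / 0.9614 ≈ 2.50 hours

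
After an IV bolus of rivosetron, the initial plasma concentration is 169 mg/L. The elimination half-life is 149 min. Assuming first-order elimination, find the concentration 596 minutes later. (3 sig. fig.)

10.6 mg/L

k = ln 2 / 149 = 0.004652 min⁻¹
596 min is 4.000 half-lives, so C = 169 × (1/2)^4.000 = 169 × 0.06250 ≈ 10.6 mg/L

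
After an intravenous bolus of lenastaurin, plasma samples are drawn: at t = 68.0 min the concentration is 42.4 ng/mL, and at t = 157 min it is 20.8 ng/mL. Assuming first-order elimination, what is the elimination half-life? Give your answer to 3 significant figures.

k = ln(C₁/C₂) / (t₂ − t₁) = ln(42.4/20.8) / (157 − 68.0)
  = 0.7122 / 89.00 = 0.008002 min⁻¹
t½ = ln 2 / k = ln 2 / 0.008002 ≈ 86.6 minutes

86.6 minutes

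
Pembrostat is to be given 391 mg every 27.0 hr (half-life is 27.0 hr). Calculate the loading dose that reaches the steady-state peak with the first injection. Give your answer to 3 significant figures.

k = ln 2 / 27.0 = 0.02567 hr⁻¹
Accumulation ratio R = 1 / (1 − e^(−kτ)) = 1 / (1 − e^(−0.02567×27.0)) = 1 / (1 − 0.5000) = 2.000
Loading dose = maintenance dose × R = 391 × 2.000 ≈ 782 mg

782 mg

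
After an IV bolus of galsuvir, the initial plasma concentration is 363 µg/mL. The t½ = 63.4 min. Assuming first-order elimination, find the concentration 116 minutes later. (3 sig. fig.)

k = ln 2 / 63.4 = 0.01093 min⁻¹
116 min is 1.830 half-lives, so C = 363 × (1/2)^1.830 = 363 × 0.2813 ≈ 102 µg/mL

102 µg/mL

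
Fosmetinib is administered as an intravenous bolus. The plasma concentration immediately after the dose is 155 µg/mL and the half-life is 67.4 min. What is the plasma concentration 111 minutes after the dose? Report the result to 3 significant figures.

49.5 µg/mL

k = ln 2 / 67.4 = 0.01028 min⁻¹
111 min is 1.647 half-lives, so C = 155 × (1/2)^1.647 = 155 × 0.3193 ≈ 49.5 µg/mL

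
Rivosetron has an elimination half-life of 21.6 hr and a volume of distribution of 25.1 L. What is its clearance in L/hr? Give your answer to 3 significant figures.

k = ln 2 / t½ = ln 2 / 21.6 = 0.03209 hr⁻¹
CL = k · V = 0.03209 × 25.1 ≈ 0.805 L/hr

0.805 L/hr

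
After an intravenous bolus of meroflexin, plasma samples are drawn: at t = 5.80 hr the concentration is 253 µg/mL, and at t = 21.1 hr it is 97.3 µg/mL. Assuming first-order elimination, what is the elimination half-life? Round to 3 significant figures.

k = ln(C₁/C₂) / (t₂ − t₁) = ln(253/97.3) / (21.1 − 5.80)
  = 0.9556 / 15.30 = 0.06246 hr⁻¹
t½ = ln 2 / k = ln 2 / 0.06246 ≈ 11.1 hours

11.1 hours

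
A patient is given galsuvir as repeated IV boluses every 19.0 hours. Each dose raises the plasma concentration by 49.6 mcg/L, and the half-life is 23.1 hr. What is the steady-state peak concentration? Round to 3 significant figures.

114 mcg/L

k = ln 2 / 23.1 = 0.03001 hr⁻¹
Fraction remaining after one interval: e^(−kτ) = e^(−0.03001 × 19.0) = 0.5655
R = 1 / (1 − 0.5655) = 2.301
Css,max = 49.6 × 2.301 ≈ 114 mcg/L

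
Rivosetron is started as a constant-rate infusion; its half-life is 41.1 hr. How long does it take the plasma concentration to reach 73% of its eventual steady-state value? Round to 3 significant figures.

k = ln 2 / 41.1 = 0.01686 hr⁻¹
f = 1 − e^(−kt)  ⇒  t = −ln(1 − f) / k
t = −ln(1 − 0.73) / 0.01686 = 1.309 / 0.01686 ≈ 77.6 hours

77.6 hours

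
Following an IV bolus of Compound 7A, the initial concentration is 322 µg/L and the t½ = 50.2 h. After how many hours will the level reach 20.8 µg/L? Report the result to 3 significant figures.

k = ln 2 / 50.2 = 0.01381 h⁻¹
C(t) = C₀ e^(−kt)  ⇒  t = ln(C₀/C) / k
t = ln(322/20.8) / 0.01381 = 2.740 / 0.01381 ≈ 198 hours

198 hours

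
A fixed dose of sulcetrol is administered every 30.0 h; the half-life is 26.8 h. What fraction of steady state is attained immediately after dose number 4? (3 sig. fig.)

k = ln 2 / 26.8 = 0.02586 h⁻¹
f_n = 1 − e^(−nkτ) = 1 − e^(−4 × 0.02586 × 30.0) = 1 − e^(−3.104) = 1 − 0.04489 ≈ 0.955

0.955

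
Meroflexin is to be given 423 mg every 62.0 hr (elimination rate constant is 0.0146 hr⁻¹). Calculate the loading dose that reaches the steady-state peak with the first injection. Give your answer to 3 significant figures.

710 mg

Accumulation ratio R = 1 / (1 − e^(−kτ)) = 1 / (1 − e^(−0.01460×62.0)) = 1 / (1 − 0.4045) = 1.679
Loading dose = maintenance dose × R = 423 × 1.679 ≈ 710 mg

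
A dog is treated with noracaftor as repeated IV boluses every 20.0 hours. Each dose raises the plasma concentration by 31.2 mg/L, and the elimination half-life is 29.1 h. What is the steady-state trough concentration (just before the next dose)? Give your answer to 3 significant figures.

51.1 mg/L

k = ln 2 / 29.1 = 0.02382 h⁻¹
Fraction remaining after one interval: e^(−kτ) = e^(−0.02382 × 20.0) = 0.6210
R = 1 / (1 − 0.6210) = 2.639
Css,max = 31.2 × 2.639 = 82.33 mg/L
Css,min = Css,max × e^(−kτ) = 82.33 × 0.6210 ≈ 51.1 mg/L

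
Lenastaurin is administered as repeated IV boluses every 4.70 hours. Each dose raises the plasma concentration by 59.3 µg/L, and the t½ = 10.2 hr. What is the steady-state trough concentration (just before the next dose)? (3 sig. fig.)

k = ln 2 / 10.2 = 0.06796 hr⁻¹
Fraction remaining after one interval: e^(−kτ) = e^(−0.06796 × 4.70) = 0.7266
R = 1 / (1 − 0.7266) = 3.658
Css,max = 59.3 × 3.658 = 216.9 µg/L
Css,min = Css,max × e^(−kτ) = 216.9 × 0.7266 ≈ 158 µg/L

158 µg/L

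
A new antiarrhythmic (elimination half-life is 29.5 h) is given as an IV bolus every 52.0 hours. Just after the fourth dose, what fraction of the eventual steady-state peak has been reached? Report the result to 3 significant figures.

0.992

k = ln 2 / 29.5 = 0.02350 h⁻¹
f_n = 1 − e^(−nkτ) = 1 − e^(−4 × 0.02350 × 52.0) = 1 − e^(−4.887) = 1 − 0.007542 ≈ 0.992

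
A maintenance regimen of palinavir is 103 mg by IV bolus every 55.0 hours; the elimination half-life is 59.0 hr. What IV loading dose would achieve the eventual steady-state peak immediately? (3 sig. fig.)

216 mg

k = ln 2 / 59.0 = 0.01175 hr⁻¹
Accumulation ratio R = 1 / (1 − e^(−kτ)) = 1 / (1 − e^(−0.01175×55.0)) = 1 / (1 − 0.5241) = 2.101
Loading dose = maintenance dose × R = 103 × 2.101 ≈ 216 mg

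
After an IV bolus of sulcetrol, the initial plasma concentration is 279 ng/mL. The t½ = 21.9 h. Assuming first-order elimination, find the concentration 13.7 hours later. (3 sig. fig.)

181 ng/mL

k = ln 2 / 21.9 = 0.03165 h⁻¹
C(t) = C₀ e^(−kt) = 279 × e^(−0.03165 × 13.7) = 279 × e^(−0.4336) = 279 × 0.6482 ≈ 181 ng/mL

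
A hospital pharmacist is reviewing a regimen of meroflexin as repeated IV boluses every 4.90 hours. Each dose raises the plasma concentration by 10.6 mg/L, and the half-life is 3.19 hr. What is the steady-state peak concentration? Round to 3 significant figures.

k = ln 2 / 3.19 = 0.2173 hr⁻¹
Fraction remaining after one interval: e^(−kτ) = e^(−0.2173 × 4.90) = 0.3448
R = 1 / (1 − 0.3448) = 1.526
Css,max = 10.6 × 1.526 ≈ 16.2 mg/L

16.2 mg/L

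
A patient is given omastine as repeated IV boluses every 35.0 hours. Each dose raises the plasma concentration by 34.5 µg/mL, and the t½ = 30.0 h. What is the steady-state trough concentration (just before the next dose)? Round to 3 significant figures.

27.7 µg/mL

k = ln 2 / 30.0 = 0.02310 h⁻¹
Fraction remaining after one interval: e^(−kτ) = e^(−0.02310 × 35.0) = 0.4454
R = 1 / (1 − 0.4454) = 1.803
Css,max = 34.5 × 1.803 = 62.21 µg/mL
Css,min = Css,max × e^(−kτ) = 62.21 × 0.4454 ≈ 27.7 µg/mL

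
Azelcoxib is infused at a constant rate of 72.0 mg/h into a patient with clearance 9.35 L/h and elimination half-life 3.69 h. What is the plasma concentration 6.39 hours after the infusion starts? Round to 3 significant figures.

5.38 mg/L

Css = rate / CL = 72.0 / 9.35 = 7.701 mg/L
k = ln 2 / 3.69 = 0.1878 h⁻¹
C(t) = Css (1 − e^(−kt)) = 7.701 × (1 − e^(−1.200)) = 7.701 × 0.6989 ≈ 5.38 mg/L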